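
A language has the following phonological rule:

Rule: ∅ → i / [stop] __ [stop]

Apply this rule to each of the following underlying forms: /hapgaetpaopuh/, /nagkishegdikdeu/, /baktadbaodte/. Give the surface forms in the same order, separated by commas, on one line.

hapigaetipaopuh, nagikishegidikideu, bakitadibaodite

/hapgaetpaopuh/: /p/ and /g/ form a stop–stop cluster, so [i] is inserted between them. /t/ and /p/ form a stop–stop cluster, so [i] is inserted between them. → [hapigaetipaopuh].
/nagkishegdikdeu/: /g/ and /k/ form a stop–stop cluster, so [i] is inserted between them. /g/ and /d/ form a stop–stop cluster, so [i] is inserted between them. /k/ and /d/ form a stop–stop cluster, so [i] is inserted between them. → [nagikishegidikideu].
/baktadbaodte/: /k/ and /t/ form a stop–stop cluster, so [i] is inserted between them. /d/ and /b/ form a stop–stop cluster, so [i] is inserted between them. /d/ and /t/ form a stop–stop cluster, so [i] is inserted between them. → [bakitadibaodite].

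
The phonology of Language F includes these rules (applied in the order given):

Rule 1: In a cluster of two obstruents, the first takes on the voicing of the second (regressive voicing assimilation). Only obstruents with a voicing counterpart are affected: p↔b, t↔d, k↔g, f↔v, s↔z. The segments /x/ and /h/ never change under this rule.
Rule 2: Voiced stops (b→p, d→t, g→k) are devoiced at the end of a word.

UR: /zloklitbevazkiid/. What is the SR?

Rule 1 (regressive voicing assimilation): /t/ precedes the voiced obstruent /b/, so it voices to [d] by assimilation. /z/ precedes the voiceless obstruent /k/, so it devoices to [s] by assimilation. /zloklitbevazkiid/ → zloklidbevaskiid.
Rule 2 (final devoicing): /d/ is a voiced stop in word-final position, so it devoices to [t]. /zloklidbevaskiid/ → zloklidbevaskiit.

zloklidbevaskiit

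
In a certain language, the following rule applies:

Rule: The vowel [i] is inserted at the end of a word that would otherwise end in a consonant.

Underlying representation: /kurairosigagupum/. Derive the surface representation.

the form ends in the consonant /m/, so [i] is inserted word-finally.
Surface form: [kurairosigagupumi].

kurairosigagupumi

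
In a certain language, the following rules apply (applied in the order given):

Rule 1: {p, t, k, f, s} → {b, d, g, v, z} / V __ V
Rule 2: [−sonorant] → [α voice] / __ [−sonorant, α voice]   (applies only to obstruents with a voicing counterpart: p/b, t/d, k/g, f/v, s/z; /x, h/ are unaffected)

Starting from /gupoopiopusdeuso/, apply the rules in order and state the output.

guboobiobuzdeuzo

Rule 1 (intervocalic voicing): /p/ is a voiceless obstruent between vowels /u/ and /o/, so it voices to [b]. /p/ is a voiceless obstruent between vowels /o/ and /i/, so it voices to [b]. /p/ is a voiceless obstruent between vowels /o/ and /u/, so it voices to [b]. /s/ is a voiceless obstruent between vowels /u/ and /o/, so it voices to [z]. /gupoopiopusdeuso/ → guboobiobusdeuzo.
Rule 2 (regressive voicing assimilation): /s/ precedes the voiced obstruent /d/, so it voices to [z] by assimilation. /guboobiobusdeuzo/ → guboobiobuzdeuzo.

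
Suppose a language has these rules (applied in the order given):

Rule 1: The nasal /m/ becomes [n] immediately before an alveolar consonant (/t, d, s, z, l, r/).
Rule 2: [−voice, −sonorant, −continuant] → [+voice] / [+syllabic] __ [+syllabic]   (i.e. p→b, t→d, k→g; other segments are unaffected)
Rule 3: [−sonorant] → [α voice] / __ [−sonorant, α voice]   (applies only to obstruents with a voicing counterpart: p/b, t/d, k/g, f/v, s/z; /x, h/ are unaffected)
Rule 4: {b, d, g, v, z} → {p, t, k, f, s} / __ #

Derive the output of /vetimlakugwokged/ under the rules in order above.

Rule 1 (nasal place assimilation): /m/ precedes the alveolar consonant /l/, so it assimilates in place to [n]. /vetimlakugwokged/ → vetinlakugwokged.
Rule 2 (intervocalic voicing): /t/ is a voiceless stop between vowels /e/ and /i/, so it voices to [d]. /k/ is a voiceless stop between vowels /a/ and /u/, so it voices to [g]. /vetinlakugwokged/ → vedinlagugwokged.
Rule 3 (regressive voicing assimilation): /k/ precedes the voiced obstruent /g/, so it voices to [g] by assimilation. /vedinlagugwokged/ → vedinlagugwogged.
Rule 4 (final devoicing): /d/ is a voiced obstruent in word-final position, so it devoices to [t]. /vedinlagugwogged/ → vedinlagugwogget.

vedinlagugwogget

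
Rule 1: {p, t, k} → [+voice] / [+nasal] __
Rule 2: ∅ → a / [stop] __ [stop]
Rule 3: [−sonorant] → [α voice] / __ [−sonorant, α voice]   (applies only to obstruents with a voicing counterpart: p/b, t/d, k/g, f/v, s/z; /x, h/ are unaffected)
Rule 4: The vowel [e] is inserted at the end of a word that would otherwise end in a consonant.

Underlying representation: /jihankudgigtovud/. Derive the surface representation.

Rule 1 (post-nasal voicing): /k/ is a voiceless stop immediately after the nasal /n/, so it voices to [g]. /jihankudgigtovud/ → jihangudgigtovud.
Rule 2 (stop-cluster a-epenthesis): /d/ and /g/ form a stop–stop cluster, so [a] is inserted between them. /g/ and /t/ form a stop–stop cluster, so [a] is inserted between them. /jihangudgigtovud/ → jihangudagigatovud.
Rule 3 (regressive voicing assimilation): no segment meets the environment; /jihangudagigatovud/ is unchanged.
Rule 4 (final e-epenthesis): the form ends in the consonant /d/, so [e] is inserted word-finally. /jihangudagigatovud/ → jihangudagigatovude.

jihangudagigatovude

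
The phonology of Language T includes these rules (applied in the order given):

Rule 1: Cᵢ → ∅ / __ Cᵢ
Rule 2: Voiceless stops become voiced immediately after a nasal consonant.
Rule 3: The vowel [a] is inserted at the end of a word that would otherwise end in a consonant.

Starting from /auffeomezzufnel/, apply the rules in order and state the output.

aufeomezufnela

Rule 1 (degemination): /ff/ is a geminate; the first /f/ deletes. /zz/ is a geminate; the first /z/ deletes. /auffeomezzufnel/ → aufeomezufnel.
Rule 2 (post-nasal voicing): no segment meets the environment; /aufeomezufnel/ is unchanged.
Rule 3 (final a-epenthesis): the form ends in the consonant /l/, so [a] is inserted word-finally. /aufeomezufnel/ → aufeomezufnela.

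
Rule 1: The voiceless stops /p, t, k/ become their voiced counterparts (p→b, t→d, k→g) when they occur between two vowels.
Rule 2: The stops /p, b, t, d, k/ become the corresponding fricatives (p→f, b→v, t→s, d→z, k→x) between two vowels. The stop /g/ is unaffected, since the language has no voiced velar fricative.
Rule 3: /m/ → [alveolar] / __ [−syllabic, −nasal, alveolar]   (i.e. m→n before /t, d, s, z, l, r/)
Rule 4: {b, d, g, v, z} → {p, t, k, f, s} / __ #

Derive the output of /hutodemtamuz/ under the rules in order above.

huzozentamus

Rule 1 (intervocalic voicing): /t/ is a voiceless stop between vowels /u/ and /o/, so it voices to [d]. /hutodemtamuz/ → hudodemtamuz.
Rule 2 (intervocalic spirantization): /d/ is a stop between vowels /u/ and /o/, so it spirantizes to the fricative [z]. /d/ is a stop between vowels /o/ and /e/, so it spirantizes to the fricative [z]. /hudodemtamuz/ → huzozemtamuz.
Rule 3 (nasal place assimilation): /m/ precedes the alveolar consonant /t/, so it assimilates in place to [n]. /huzozemtamuz/ → huzozentamuz.
Rule 4 (final devoicing): /z/ is a voiced obstruent in word-final position, so it devoices to [s]. /huzozentamuz/ → huzozentamus.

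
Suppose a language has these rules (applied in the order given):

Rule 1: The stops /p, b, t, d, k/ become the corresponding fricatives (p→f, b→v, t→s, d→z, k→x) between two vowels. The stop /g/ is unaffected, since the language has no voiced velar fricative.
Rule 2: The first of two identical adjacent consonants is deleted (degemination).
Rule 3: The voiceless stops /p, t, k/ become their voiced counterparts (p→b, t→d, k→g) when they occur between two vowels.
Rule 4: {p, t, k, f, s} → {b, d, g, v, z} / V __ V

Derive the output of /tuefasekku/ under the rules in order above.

Rule 1 (intervocalic spirantization): no segment meets the environment; /tuefasekku/ is unchanged.
Rule 2 (degemination): /kk/ is a geminate; the first /k/ deletes. /tuefasekku/ → tuefaseku.
Rule 3 (intervocalic voicing): /k/ is a voiceless stop between vowels /e/ and /u/, so it voices to [g]. /tuefaseku/ → tuefasegu.
Rule 4 (intervocalic voicing): /f/ is a voiceless obstruent between vowels /e/ and /a/, so it voices to [v]. /s/ is a voiceless obstruent between vowels /a/ and /e/, so it voices to [z]. /tuefasegu/ → tuevazegu.

tuevazegu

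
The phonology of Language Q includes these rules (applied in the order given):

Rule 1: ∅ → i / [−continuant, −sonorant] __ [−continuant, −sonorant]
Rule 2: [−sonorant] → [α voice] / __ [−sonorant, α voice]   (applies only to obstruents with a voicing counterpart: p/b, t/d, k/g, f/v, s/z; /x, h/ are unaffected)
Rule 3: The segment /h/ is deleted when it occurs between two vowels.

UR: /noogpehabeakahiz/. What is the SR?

noogipeabeakaiz

Rule 1 (stop-cluster i-epenthesis): /g/ and /p/ form a stop–stop cluster, so [i] is inserted between them. /noogpehabeakahiz/ → noogipehabeakahiz.
Rule 2 (regressive voicing assimilation): no segment meets the environment; /noogipehabeakahiz/ is unchanged.
Rule 3 (intervocalic h-deletion): /h/ occurs between vowels /e/ and /a/, so it deletes. /h/ occurs between vowels /a/ and /i/, so it deletes. /noogipehabeakahiz/ → noogipeabeakaiz.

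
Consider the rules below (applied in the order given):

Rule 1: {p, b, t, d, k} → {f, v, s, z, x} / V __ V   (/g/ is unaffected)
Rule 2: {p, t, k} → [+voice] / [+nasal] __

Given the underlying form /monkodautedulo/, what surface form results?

Rule 1 (intervocalic spirantization): /d/ is a stop between vowels /o/ and /a/, so it spirantizes to the fricative [z]. /t/ is a stop between vowels /u/ and /e/, so it spirantizes to the fricative [s]. /d/ is a stop between vowels /e/ and /u/, so it spirantizes to the fricative [z]. /monkodautedulo/ → monkozausezulo.
Rule 2 (post-nasal voicing): /k/ is a voiceless stop immediately after the nasal /n/, so it voices to [g]. /monkozausezulo/ → mongozausezulo.

mongozausezulo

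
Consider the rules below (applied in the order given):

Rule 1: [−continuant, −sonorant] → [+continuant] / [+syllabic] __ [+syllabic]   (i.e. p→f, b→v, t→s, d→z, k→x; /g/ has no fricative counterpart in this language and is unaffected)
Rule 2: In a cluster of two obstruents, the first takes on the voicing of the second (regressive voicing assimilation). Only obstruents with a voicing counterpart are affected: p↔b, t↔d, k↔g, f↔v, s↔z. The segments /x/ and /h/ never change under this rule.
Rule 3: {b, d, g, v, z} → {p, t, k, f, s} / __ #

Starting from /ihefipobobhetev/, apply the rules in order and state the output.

ihefifovophesef

Rule 1 (intervocalic spirantization): /p/ is a stop between vowels /i/ and /o/, so it spirantizes to the fricative [f]. /b/ is a stop between vowels /o/ and /o/, so it spirantizes to the fricative [v]. /t/ is a stop between vowels /e/ and /e/, so it spirantizes to the fricative [s]. /ihefipobobhetev/ → ihefifovobhesev.
Rule 2 (regressive voicing assimilation): /b/ precedes the voiceless obstruent /h/, so it devoices to [p] by assimilation. /ihefifovobhesev/ → ihefifovophesev.
Rule 3 (final devoicing): /v/ is a voiced obstruent in word-final position, so it devoices to [f]. /ihefifovophesev/ → ihefifovophesef.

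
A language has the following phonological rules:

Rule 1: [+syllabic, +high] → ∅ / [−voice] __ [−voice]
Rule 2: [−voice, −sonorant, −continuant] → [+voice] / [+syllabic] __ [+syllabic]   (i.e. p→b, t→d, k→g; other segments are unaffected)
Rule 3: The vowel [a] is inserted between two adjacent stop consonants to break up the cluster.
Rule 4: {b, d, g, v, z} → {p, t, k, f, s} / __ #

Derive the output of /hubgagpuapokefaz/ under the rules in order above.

Rule 1 (high vowel syncope): no segment meets the environment; /hubgagpuapokefaz/ is unchanged.
Rule 2 (intervocalic voicing): /p/ is a voiceless stop between vowels /a/ and /o/, so it voices to [b]. /k/ is a voiceless stop between vowels /o/ and /e/, so it voices to [g]. /hubgagpuapokefaz/ → hubgagpuabogefaz.
Rule 3 (stop-cluster a-epenthesis): /b/ and /g/ form a stop–stop cluster, so [a] is inserted between them. /g/ and /p/ form a stop–stop cluster, so [a] is inserted between them. /hubgagpuabogefaz/ → hubagagapuabogefaz.
Rule 4 (final devoicing): /z/ is a voiced obstruent in word-final position, so it devoices to [s]. /hubagagapuabogefaz/ → hubagagapuabogefas.

hubagagapuabogefas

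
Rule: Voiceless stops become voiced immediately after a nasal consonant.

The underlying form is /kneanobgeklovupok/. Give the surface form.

No segment of /kneanobgeklovupok/ meets the structural description of the rule, so the form surfaces unchanged.

kneanobgeklovupok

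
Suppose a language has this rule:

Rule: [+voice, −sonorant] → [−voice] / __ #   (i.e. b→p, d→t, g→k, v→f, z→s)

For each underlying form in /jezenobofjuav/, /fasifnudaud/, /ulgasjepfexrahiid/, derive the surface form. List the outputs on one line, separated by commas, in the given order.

jezenobofjuaf, fasifnudaut, ulgasjepfexrahiit

/jezenobofjuav/: /v/ is a voiced obstruent in word-final position, so it devoices to [f]. → [jezenobofjuaf].
/fasifnudaud/: /d/ is a voiced obstruent in word-final position, so it devoices to [t]. → [fasifnudaut].
/ulgasjepfexrahiid/: /d/ is a voiced obstruent in word-final position, so it devoices to [t]. → [ulgasjepfexrahiit].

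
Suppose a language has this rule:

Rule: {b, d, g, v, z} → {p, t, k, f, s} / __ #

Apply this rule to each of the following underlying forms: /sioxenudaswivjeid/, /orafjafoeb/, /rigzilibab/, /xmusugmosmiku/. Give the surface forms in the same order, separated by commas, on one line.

sioxenudaswivjeit, orafjafoep, rigzilibap, xmusugmosmiku

/sioxenudaswivjeid/: /d/ is a voiced obstruent in word-final position, so it devoices to [t]. → [sioxenudaswivjeit].
/orafjafoeb/: /b/ is a voiced obstruent in word-final position, so it devoices to [p]. → [orafjafoep].
/rigzilibab/: /b/ is a voiced obstruent in word-final position, so it devoices to [p]. → [rigzilibap].
/xmusugmosmiku/: the rule's environment is not met; surfaces unchanged as [xmusugmosmiku].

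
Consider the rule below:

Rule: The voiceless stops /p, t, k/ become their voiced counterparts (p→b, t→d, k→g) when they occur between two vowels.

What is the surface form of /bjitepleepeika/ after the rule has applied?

Scanning /bjitepleepeika/: /t/ is a voiceless stop between vowels /i/ and /e/, so it voices to [d]; /p/ at position 6 is not in the conditioning environment; /p/ is a voiceless stop between vowels /e/ and /e/, so it voices to [b]; /k/ is a voiceless stop between vowels /i/ and /a/, so it voices to [g].
Result: [bjidepleebeiga].

bjidepleebeiga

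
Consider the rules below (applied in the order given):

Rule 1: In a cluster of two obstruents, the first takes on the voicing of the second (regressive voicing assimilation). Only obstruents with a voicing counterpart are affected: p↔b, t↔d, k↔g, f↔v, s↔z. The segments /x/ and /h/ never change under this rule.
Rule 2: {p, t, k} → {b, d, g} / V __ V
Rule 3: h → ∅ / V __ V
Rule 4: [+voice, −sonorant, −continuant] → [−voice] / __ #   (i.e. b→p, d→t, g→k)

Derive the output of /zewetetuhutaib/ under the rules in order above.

zewededuudaip

Rule 1 (regressive voicing assimilation): no segment meets the environment; /zewetetuhutaib/ is unchanged.
Rule 2 (intervocalic voicing): /t/ is a voiceless stop between vowels /e/ and /e/, so it voices to [d]. /t/ is a voiceless stop between vowels /e/ and /u/, so it voices to [d]. /t/ is a voiceless stop between vowels /u/ and /a/, so it voices to [d]. /zewetetuhutaib/ → zewededuhudaib.
Rule 3 (intervocalic h-deletion): /h/ occurs between vowels /u/ and /u/, so it deletes. /zewededuhudaib/ → zewededuudaib.
Rule 4 (final devoicing): /b/ is a voiced stop in word-final position, so it devoices to [p]. /zewededuudaib/ → zewededuudaip.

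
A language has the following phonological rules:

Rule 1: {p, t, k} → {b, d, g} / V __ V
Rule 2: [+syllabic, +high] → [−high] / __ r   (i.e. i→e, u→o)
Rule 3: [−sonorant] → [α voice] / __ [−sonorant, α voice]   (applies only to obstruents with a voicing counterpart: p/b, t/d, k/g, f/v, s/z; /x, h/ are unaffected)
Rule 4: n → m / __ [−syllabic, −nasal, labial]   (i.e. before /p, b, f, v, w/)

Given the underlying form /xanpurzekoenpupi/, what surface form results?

Rule 1 (intervocalic voicing): /k/ is a voiceless stop between vowels /e/ and /o/, so it voices to [g]. /p/ is a voiceless stop between vowels /u/ and /i/, so it voices to [b]. /xanpurzekoenpupi/ → xanpurzegoenpubi.
Rule 2 (pre-rhotic lowering): /u/ is a high vowel immediately before /r/, so it lowers to [o]. /xanpurzegoenpubi/ → xanporzegoenpubi.
Rule 3 (regressive voicing assimilation): no segment meets the environment; /xanporzegoenpubi/ is unchanged.
Rule 4 (nasal place assimilation): /n/ precedes the labial consonant /p/, so it assimilates in place to [m]. /n/ precedes the labial consonant /p/, so it assimilates in place to [m]. /xanporzegoenpubi/ → xamporzegoempubi.

xamporzegoempubi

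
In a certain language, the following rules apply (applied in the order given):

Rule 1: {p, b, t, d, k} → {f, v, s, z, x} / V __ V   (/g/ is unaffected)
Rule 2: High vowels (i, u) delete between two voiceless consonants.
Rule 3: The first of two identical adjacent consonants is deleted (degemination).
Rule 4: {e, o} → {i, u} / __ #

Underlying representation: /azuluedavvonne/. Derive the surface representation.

Rule 1 (intervocalic spirantization): /d/ is a stop between vowels /e/ and /a/, so it spirantizes to the fricative [z]. /azuluedavvonne/ → azuluezavvonne.
Rule 2 (high vowel syncope): no segment meets the environment; /azuluezavvonne/ is unchanged.
Rule 3 (degemination): /vv/ is a geminate; the first /v/ deletes. /nn/ is a geminate; the first /n/ deletes. /azuluezavvonne/ → azuluezavone.
Rule 4 (final vowel raising): /e/ is a mid vowel in word-final position, so it raises to [i]. /azuluezavone/ → azuluezavoni.

azuluezavoni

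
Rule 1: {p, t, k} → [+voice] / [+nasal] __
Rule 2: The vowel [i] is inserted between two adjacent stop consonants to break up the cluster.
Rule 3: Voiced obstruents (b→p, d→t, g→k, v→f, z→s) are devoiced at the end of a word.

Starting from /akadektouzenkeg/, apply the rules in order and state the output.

akadekitouzengek

Rule 1 (post-nasal voicing): /k/ is a voiceless stop immediately after the nasal /n/, so it voices to [g]. /akadektouzenkeg/ → akadektouzengeg.
Rule 2 (stop-cluster i-epenthesis): /k/ and /t/ form a stop–stop cluster, so [i] is inserted between them. /akadektouzengeg/ → akadekitouzengeg.
Rule 3 (final devoicing): /g/ is a voiced obstruent in word-final position, so it devoices to [k]. /akadekitouzengeg/ → akadekitouzengek.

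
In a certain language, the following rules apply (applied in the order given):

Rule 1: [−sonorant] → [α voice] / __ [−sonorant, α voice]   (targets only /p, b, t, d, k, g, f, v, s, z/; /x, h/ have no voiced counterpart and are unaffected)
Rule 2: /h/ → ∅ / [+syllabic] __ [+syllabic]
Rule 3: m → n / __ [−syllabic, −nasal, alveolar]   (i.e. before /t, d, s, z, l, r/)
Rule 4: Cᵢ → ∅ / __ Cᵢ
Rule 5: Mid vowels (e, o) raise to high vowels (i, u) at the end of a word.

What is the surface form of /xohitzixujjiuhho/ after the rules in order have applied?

Rule 1 (regressive voicing assimilation): /t/ precedes the voiced obstruent /z/, so it voices to [d] by assimilation. /xohitzixujjiuhho/ → xohidzixujjiuhho.
Rule 2 (intervocalic h-deletion): /h/ occurs between vowels /o/ and /i/, so it deletes. /xohidzixujjiuhho/ → xoidzixujjiuhho.
Rule 3 (nasal place assimilation): no segment meets the environment; /xoidzixujjiuhho/ is unchanged.
Rule 4 (degemination): /jj/ is a geminate; the first /j/ deletes. /hh/ is a geminate; the first /h/ deletes. /xoidzixujjiuhho/ → xoidzixujiuho.
Rule 5 (final vowel raising): /o/ is a mid vowel in word-final position, so it raises to [u]. /xoidzixujiuho/ → xoidzixujiuhu.

xoidzixujiuhu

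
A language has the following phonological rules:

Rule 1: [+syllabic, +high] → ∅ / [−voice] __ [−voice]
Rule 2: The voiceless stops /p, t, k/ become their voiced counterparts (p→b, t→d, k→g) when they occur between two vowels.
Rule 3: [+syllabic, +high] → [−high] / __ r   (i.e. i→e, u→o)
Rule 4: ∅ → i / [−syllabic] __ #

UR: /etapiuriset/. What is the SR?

Rule 1 (high vowel syncope): no segment meets the environment; /etapiuriset/ is unchanged.
Rule 2 (intervocalic voicing): /t/ is a voiceless stop between vowels /e/ and /a/, so it voices to [d]. /p/ is a voiceless stop between vowels /a/ and /i/, so it voices to [b]. /etapiuriset/ → edabiuriset.
Rule 3 (pre-rhotic lowering): /u/ is a high vowel immediately before /r/, so it lowers to [o]. /edabiuriset/ → edabioriset.
Rule 4 (final i-epenthesis): the form ends in the consonant /t/, so [i] is inserted word-finally. /edabioriset/ → edabioriseti.

edabioriseti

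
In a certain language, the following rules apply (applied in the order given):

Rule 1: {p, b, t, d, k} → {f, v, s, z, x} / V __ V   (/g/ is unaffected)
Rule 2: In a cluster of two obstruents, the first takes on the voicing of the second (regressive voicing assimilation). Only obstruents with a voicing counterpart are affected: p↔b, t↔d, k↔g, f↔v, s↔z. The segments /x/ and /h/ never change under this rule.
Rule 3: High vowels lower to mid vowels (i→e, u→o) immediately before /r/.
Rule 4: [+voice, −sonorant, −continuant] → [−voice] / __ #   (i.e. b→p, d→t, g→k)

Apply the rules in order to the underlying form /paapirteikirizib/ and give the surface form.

paaferteixerizip

Rule 1 (intervocalic spirantization): /p/ is a stop between vowels /a/ and /i/, so it spirantizes to the fricative [f]. /k/ is a stop between vowels /i/ and /i/, so it spirantizes to the fricative [x]. /paapirteikirizib/ → paafirteixirizib.
Rule 2 (regressive voicing assimilation): no segment meets the environment; /paafirteixirizib/ is unchanged.
Rule 3 (pre-rhotic lowering): /i/ is a high vowel immediately before /r/, so it lowers to [e]. /i/ is a high vowel immediately before /r/, so it lowers to [e]. /paafirteixirizib/ → paaferteixerizib.
Rule 4 (final devoicing): /b/ is a voiced stop in word-final position, so it devoices to [p]. /paaferteixerizib/ → paaferteixerizip.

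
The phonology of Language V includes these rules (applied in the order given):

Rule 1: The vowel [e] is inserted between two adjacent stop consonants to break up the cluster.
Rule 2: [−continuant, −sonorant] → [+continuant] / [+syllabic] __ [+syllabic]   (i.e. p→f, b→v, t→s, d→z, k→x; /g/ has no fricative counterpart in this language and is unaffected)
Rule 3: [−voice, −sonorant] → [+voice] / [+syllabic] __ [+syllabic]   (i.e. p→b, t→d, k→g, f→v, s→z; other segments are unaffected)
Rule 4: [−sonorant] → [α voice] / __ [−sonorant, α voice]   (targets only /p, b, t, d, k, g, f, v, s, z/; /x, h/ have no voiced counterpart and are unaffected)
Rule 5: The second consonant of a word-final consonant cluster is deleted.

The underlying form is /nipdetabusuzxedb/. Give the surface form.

Rule 1 (stop-cluster e-epenthesis): /p/ and /d/ form a stop–stop cluster, so [e] is inserted between them. /d/ and /b/ form a stop–stop cluster, so [e] is inserted between them. /nipdetabusuzxedb/ → nipedetabusuzxedeb.
Rule 2 (intervocalic spirantization): /p/ is a stop between vowels /i/ and /e/, so it spirantizes to the fricative [f]. /d/ is a stop between vowels /e/ and /e/, so it spirantizes to the fricative [z]. /t/ is a stop between vowels /e/ and /a/, so it spirantizes to the fricative [s]. /b/ is a stop between vowels /a/ and /u/, so it spirantizes to the fricative [v]. /d/ is a stop between vowels /e/ and /e/, so it spirantizes to the fricative [z]. /nipedetabusuzxedeb/ → nifezesavusuzxezeb.
Rule 3 (intervocalic voicing): /f/ is a voiceless obstruent between vowels /i/ and /e/, so it voices to [v]. /s/ is a voiceless obstruent between vowels /e/ and /a/, so it voices to [z]. /s/ is a voiceless obstruent between vowels /u/ and /u/, so it voices to [z]. /nifezesavusuzxezeb/ → nivezezavuzuzxezeb.
Rule 4 (regressive voicing assimilation): /z/ precedes the voiceless obstruent /x/, so it devoices to [s] by assimilation. /nivezezavuzuzxezeb/ → nivezezavuzusxezeb.
Rule 5 (final cluster simplification): no segment meets the environment; /nivezezavuzusxezeb/ is unchanged.

nivezezavuzusxezeb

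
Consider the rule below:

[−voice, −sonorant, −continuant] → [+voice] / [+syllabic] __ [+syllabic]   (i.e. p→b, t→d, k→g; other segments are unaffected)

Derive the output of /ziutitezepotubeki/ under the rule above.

/t/ is a voiceless stop between vowels /u/ and /i/, so it voices to [d].
/t/ is a voiceless stop between vowels /i/ and /e/, so it voices to [d].
/p/ is a voiceless stop between vowels /e/ and /o/, so it voices to [b].
/t/ is a voiceless stop between vowels /o/ and /u/, so it voices to [d].
/k/ is a voiceless stop between vowels /e/ and /i/, so it voices to [g].
Surface form: [ziudidezebodubegi].

ziudidezebodubegi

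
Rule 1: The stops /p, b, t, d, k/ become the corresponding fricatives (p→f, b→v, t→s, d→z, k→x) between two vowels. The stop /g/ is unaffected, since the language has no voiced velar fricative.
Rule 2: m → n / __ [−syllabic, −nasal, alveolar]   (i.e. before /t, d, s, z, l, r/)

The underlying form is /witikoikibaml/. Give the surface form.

Rule 1 (intervocalic spirantization): /t/ is a stop between vowels /i/ and /i/, so it spirantizes to the fricative [s]. /k/ is a stop between vowels /i/ and /o/, so it spirantizes to the fricative [x]. /k/ is a stop between vowels /i/ and /i/, so it spirantizes to the fricative [x]. /b/ is a stop between vowels /i/ and /a/, so it spirantizes to the fricative [v]. /witikoikibaml/ → wisixoixivaml.
Rule 2 (nasal place assimilation): /m/ precedes the alveolar consonant /l/, so it assimilates in place to [n]. /wisixoixivaml/ → wisixoixivanl.

wisixoixivanl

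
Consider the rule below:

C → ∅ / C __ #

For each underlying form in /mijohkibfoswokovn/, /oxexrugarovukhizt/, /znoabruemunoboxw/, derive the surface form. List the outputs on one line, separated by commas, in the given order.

mijohkibfoswokov, oxexrugarovukhiz, znoabruemunobox

/mijohkibfoswokovn/: /n/ is the second consonant of a word-final cluster /vn/, so it deletes. → [mijohkibfoswokov].
/oxexrugarovukhizt/: /t/ is the second consonant of a word-final cluster /zt/, so it deletes. → [oxexrugarovukhiz].
/znoabruemunoboxw/: /w/ is the second consonant of a word-final cluster /xw/, so it deletes. → [znoabruemunobox].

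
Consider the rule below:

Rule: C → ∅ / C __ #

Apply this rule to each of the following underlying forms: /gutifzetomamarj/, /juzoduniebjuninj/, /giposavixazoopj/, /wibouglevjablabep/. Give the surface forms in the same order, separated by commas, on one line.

gutifzetomamar, juzoduniebjunin, giposavixazoop, wibouglevjablabep

/gutifzetomamarj/: /j/ is the second consonant of a word-final cluster /rj/, so it deletes. → [gutifzetomamar].
/juzoduniebjuninj/: /j/ is the second consonant of a word-final cluster /nj/, so it deletes. → [juzoduniebjunin].
/giposavixazoopj/: /j/ is the second consonant of a word-final cluster /pj/, so it deletes. → [giposavixazoop].
/wibouglevjablabep/: the rule's environment is not met; surfaces unchanged as [wibouglevjablabep].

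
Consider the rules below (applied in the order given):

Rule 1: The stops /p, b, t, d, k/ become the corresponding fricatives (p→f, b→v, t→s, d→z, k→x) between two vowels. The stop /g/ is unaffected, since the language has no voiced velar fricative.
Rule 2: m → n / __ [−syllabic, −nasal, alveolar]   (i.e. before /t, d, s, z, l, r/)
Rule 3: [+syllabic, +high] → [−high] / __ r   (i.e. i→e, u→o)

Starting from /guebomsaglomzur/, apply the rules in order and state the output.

guevonsaglonzor

Rule 1 (intervocalic spirantization): /b/ is a stop between vowels /e/ and /o/, so it spirantizes to the fricative [v]. /guebomsaglomzur/ → guevomsaglomzur.
Rule 2 (nasal place assimilation): /m/ precedes the alveolar consonant /s/, so it assimilates in place to [n]. /m/ precedes the alveolar consonant /z/, so it assimilates in place to [n]. /guevomsaglomzur/ → guevonsaglonzur.
Rule 3 (pre-rhotic lowering): /u/ is a high vowel immediately before /r/, so it lowers to [o]. /guevonsaglonzur/ → guevonsaglonzor.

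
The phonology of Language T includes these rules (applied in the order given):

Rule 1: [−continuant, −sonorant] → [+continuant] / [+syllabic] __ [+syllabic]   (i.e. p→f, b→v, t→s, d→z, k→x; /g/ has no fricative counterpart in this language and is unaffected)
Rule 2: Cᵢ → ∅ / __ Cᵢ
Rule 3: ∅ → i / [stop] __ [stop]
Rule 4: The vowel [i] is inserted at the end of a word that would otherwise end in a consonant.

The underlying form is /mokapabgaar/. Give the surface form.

moxafabigaari

Rule 1 (intervocalic spirantization): /k/ is a stop between vowels /o/ and /a/, so it spirantizes to the fricative [x]. /p/ is a stop between vowels /a/ and /a/, so it spirantizes to the fricative [f]. /mokapabgaar/ → moxafabgaar.
Rule 2 (degemination): no segment meets the environment; /moxafabgaar/ is unchanged.
Rule 3 (stop-cluster i-epenthesis): /b/ and /g/ form a stop–stop cluster, so [i] is inserted between them. /moxafabgaar/ → moxafabigaar.
Rule 4 (final i-epenthesis): the form ends in the consonant /r/, so [i] is inserted word-finally. /moxafabigaar/ → moxafabigaari.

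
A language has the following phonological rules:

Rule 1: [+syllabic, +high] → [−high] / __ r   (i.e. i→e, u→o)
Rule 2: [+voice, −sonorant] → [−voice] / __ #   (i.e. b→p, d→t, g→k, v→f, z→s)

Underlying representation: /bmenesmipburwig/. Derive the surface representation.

Rule 1 (pre-rhotic lowering): /u/ is a high vowel immediately before /r/, so it lowers to [o]. /bmenesmipburwig/ → bmenesmipborwig.
Rule 2 (final devoicing): /g/ is a voiced obstruent in word-final position, so it devoices to [k]. /bmenesmipborwig/ → bmenesmipborwik.

bmenesmipborwik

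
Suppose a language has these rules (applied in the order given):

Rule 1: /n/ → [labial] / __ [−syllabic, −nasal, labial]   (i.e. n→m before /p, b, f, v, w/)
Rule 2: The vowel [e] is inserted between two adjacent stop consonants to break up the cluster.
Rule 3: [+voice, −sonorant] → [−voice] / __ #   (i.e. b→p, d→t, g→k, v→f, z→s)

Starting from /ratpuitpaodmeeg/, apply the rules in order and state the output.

Rule 1 (nasal place assimilation): no segment meets the environment; /ratpuitpaodmeeg/ is unchanged.
Rule 2 (stop-cluster e-epenthesis): /t/ and /p/ form a stop–stop cluster, so [e] is inserted between them. /t/ and /p/ form a stop–stop cluster, so [e] is inserted between them. /ratpuitpaodmeeg/ → ratepuitepaodmeeg.
Rule 3 (final devoicing): /g/ is a voiced obstruent in word-final position, so it devoices to [k]. /ratepuitepaodmeeg/ → ratepuitepaodmeek.

ratepuitepaodmeek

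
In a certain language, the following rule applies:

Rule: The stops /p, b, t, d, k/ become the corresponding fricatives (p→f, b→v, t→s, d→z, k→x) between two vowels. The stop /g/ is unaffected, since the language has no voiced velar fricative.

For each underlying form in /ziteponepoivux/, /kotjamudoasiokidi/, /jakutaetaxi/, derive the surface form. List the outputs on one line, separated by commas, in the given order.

zisefonefoivux, kotjamuzoasioxizi, jaxusaesaxi

/ziteponepoivux/: /t/ is a stop between vowels /i/ and /e/, so it spirantizes to the fricative [s]. /p/ is a stop between vowels /e/ and /o/, so it spirantizes to the fricative [f]. /p/ is a stop between vowels /e/ and /o/, so it spirantizes to the fricative [f]. → [zisefonefoivux].
/kotjamudoasiokidi/: /d/ is a stop between vowels /u/ and /o/, so it spirantizes to the fricative [z]. /k/ is a stop between vowels /o/ and /i/, so it spirantizes to the fricative [x]. /d/ is a stop between vowels /i/ and /i/, so it spirantizes to the fricative [z]. → [kotjamuzoasioxizi].
/jakutaetaxi/: /k/ is a stop between vowels /a/ and /u/, so it spirantizes to the fricative [x]. /t/ is a stop between vowels /u/ and /a/, so it spirantizes to the fricative [s]. /t/ is a stop between vowels /e/ and /a/, so it spirantizes to the fricative [s]. → [jaxusaesaxi].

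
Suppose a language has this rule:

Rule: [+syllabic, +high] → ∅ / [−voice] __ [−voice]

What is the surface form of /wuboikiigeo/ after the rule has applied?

wuboikiigeo

No segment of /wuboikiigeo/ meets the structural description of the rule, so the form surfaces unchanged.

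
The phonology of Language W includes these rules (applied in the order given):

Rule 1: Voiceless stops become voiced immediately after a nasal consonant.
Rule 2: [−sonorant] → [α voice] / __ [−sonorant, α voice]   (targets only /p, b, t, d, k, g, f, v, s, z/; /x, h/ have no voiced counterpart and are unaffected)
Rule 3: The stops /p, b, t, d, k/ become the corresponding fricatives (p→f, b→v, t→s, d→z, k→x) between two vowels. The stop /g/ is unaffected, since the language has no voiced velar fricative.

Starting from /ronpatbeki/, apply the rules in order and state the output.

ronbadbexi

Rule 1 (post-nasal voicing): /p/ is a voiceless stop immediately after the nasal /n/, so it voices to [b]. /ronpatbeki/ → ronbatbeki.
Rule 2 (regressive voicing assimilation): /t/ precedes the voiced obstruent /b/, so it voices to [d] by assimilation. /ronbatbeki/ → ronbadbeki.
Rule 3 (intervocalic spirantization): /k/ is a stop between vowels /e/ and /i/, so it spirantizes to the fricative [x]. /ronbadbeki/ → ronbadbexi.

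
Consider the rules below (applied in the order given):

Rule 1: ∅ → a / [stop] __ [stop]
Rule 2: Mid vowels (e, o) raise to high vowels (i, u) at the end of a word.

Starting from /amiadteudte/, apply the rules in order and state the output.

Rule 1 (stop-cluster a-epenthesis): /d/ and /t/ form a stop–stop cluster, so [a] is inserted between them. /d/ and /t/ form a stop–stop cluster, so [a] is inserted between them. /amiadteudte/ → amiadateudate.
Rule 2 (final vowel raising): /e/ is a mid vowel in word-final position, so it raises to [i]. /amiadateudate/ → amiadateudati.

amiadateudati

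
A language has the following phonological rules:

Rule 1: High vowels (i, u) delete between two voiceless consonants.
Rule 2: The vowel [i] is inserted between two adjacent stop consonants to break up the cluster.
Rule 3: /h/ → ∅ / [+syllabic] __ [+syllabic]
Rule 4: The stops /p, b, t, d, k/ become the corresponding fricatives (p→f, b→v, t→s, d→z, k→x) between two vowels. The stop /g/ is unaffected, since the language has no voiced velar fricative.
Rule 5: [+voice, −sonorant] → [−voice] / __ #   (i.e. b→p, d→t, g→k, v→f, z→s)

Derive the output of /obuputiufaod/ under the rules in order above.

Rule 1 (high vowel syncope): /u/ is a high vowel flanked by voiceless consonants /p/ and /t/, so it deletes. /obuputiufaod/ → obuptiufaod.
Rule 2 (stop-cluster i-epenthesis): /p/ and /t/ form a stop–stop cluster, so [i] is inserted between them. /obuptiufaod/ → obupitiufaod.
Rule 3 (intervocalic h-deletion): no segment meets the environment; /obupitiufaod/ is unchanged.
Rule 4 (intervocalic spirantization): /b/ is a stop between vowels /o/ and /u/, so it spirantizes to the fricative [v]. /p/ is a stop between vowels /u/ and /i/, so it spirantizes to the fricative [f]. /t/ is a stop between vowels /i/ and /i/, so it spirantizes to the fricative [s]. /obupitiufaod/ → ovufisiufaod.
Rule 5 (final devoicing): /d/ is a voiced obstruent in word-final position, so it devoices to [t]. /ovufisiufaod/ → ovufisiufaot.

ovufisiufaot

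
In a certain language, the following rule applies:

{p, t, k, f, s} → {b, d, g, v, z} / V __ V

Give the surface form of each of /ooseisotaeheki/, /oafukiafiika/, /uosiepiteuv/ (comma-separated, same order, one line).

oozeizodaehegi, oavugiaviiga, uoziebideuv

/ooseisotaeheki/: /s/ is a voiceless obstruent between vowels /o/ and /e/, so it voices to [z]. /s/ is a voiceless obstruent between vowels /i/ and /o/, so it voices to [z]. /t/ is a voiceless obstruent between vowels /o/ and /a/, so it voices to [d]. /k/ is a voiceless obstruent between vowels /e/ and /i/, so it voices to [g]. → [oozeizodaehegi].
/oafukiafiika/: /f/ is a voiceless obstruent between vowels /a/ and /u/, so it voices to [v]. /k/ is a voiceless obstruent between vowels /u/ and /i/, so it voices to [g]. /f/ is a voiceless obstruent between vowels /a/ and /i/, so it voices to [v]. /k/ is a voiceless obstruent between vowels /i/ and /a/, so it voices to [g]. → [oavugiaviiga].
/uosiepiteuv/: /s/ is a voiceless obstruent between vowels /o/ and /i/, so it voices to [z]. /p/ is a voiceless obstruent between vowels /e/ and /i/, so it voices to [b]. /t/ is a voiceless obstruent between vowels /i/ and /e/, so it voices to [d]. → [uoziebideuv].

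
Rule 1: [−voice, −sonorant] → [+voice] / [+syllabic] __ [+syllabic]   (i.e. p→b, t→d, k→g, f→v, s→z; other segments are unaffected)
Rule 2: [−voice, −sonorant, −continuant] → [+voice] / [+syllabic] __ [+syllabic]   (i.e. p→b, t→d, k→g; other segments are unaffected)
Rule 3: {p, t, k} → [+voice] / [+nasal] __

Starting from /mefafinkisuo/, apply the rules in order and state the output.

mevavingizuo

Rule 1 (intervocalic voicing): /f/ is a voiceless obstruent between vowels /e/ and /a/, so it voices to [v]. /f/ is a voiceless obstruent between vowels /a/ and /i/, so it voices to [v]. /s/ is a voiceless obstruent between vowels /i/ and /u/, so it voices to [z]. /mefafinkisuo/ → mevavinkizuo.
Rule 2 (intervocalic voicing): no segment meets the environment; /mevavinkizuo/ is unchanged.
Rule 3 (post-nasal voicing): /k/ is a voiceless stop immediately after the nasal /n/, so it voices to [g]. /mevavinkizuo/ → mevavingizuo.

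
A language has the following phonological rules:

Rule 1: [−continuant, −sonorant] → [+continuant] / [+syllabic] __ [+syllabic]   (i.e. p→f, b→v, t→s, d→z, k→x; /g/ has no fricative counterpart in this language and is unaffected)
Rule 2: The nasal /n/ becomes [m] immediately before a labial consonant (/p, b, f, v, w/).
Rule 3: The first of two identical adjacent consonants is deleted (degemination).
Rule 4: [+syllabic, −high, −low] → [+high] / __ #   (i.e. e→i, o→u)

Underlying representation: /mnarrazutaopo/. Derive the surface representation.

Rule 1 (intervocalic spirantization): /t/ is a stop between vowels /u/ and /a/, so it spirantizes to the fricative [s]. /p/ is a stop between vowels /o/ and /o/, so it spirantizes to the fricative [f]. /mnarrazutaopo/ → mnarrazusaofo.
Rule 2 (nasal place assimilation): no segment meets the environment; /mnarrazusaofo/ is unchanged.
Rule 3 (degemination): /rr/ is a geminate; the first /r/ deletes. /mnarrazusaofo/ → mnarazusaofo.
Rule 4 (final vowel raising): /o/ is a mid vowel in word-final position, so it raises to [u]. /mnarazusaofo/ → mnarazusaofu.

mnarazusaofu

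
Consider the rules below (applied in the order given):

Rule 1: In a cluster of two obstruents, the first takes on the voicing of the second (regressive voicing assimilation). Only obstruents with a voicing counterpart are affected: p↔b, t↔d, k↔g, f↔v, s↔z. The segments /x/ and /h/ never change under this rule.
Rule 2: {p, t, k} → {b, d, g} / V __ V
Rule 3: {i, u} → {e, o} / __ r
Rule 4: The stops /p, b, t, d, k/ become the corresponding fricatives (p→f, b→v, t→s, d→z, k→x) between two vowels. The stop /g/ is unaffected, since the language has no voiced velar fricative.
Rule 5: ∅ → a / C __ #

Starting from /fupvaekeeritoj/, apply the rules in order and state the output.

fubvaegeerizoja

Rule 1 (regressive voicing assimilation): /p/ precedes the voiced obstruent /v/, so it voices to [b] by assimilation. /fupvaekeeritoj/ → fubvaekeeritoj.
Rule 2 (intervocalic voicing): /k/ is a voiceless stop between vowels /e/ and /e/, so it voices to [g]. /t/ is a voiceless stop between vowels /i/ and /o/, so it voices to [d]. /fubvaekeeritoj/ → fubvaegeeridoj.
Rule 3 (pre-rhotic lowering): no segment meets the environment; /fubvaegeeridoj/ is unchanged.
Rule 4 (intervocalic spirantization): /d/ is a stop between vowels /i/ and /o/, so it spirantizes to the fricative [z]. /fubvaegeeridoj/ → fubvaegeerizoj.
Rule 5 (final a-epenthesis): the form ends in the consonant /j/, so [a] is inserted word-finally. /fubvaegeerizoj/ → fubvaegeerizoja.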